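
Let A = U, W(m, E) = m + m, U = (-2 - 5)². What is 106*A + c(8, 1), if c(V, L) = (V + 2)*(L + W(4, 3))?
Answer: 5284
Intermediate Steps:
U = 49 (U = (-7)² = 49)
W(m, E) = 2*m
c(V, L) = (2 + V)*(8 + L) (c(V, L) = (V + 2)*(L + 2*4) = (2 + V)*(L + 8) = (2 + V)*(8 + L))
A = 49
106*A + c(8, 1) = 106*49 + (16 + 2*1 + 8*8 + 1*8) = 5194 + (16 + 2 + 64 + 8) = 5194 + 90 = 5284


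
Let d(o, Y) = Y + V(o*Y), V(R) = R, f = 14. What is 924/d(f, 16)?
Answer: 77/20 ≈ 3.8500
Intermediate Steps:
d(o, Y) = Y + Y*o (d(o, Y) = Y + o*Y = Y + Y*o)
924/d(f, 16) = 924/((16*(1 + 14))) = 924/((16*15)) = 924/240 = 924*(1/240) = 77/20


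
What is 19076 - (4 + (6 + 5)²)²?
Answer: 3451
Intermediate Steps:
19076 - (4 + (6 + 5)²)² = 19076 - (4 + 11²)² = 19076 - (4 + 121)² = 19076 - 1*125² = 19076 - 1*15625 = 19076 - 15625 = 3451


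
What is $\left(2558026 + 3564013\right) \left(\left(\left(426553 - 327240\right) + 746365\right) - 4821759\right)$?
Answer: $-24341722949159$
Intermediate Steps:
$\left(2558026 + 3564013\right) \left(\left(\left(426553 - 327240\right) + 746365\right) - 4821759\right) = 6122039 \left(\left(99313 + 746365\right) - 4821759\right) = 6122039 \left(845678 - 4821759\right) = 6122039 \left(-3976081\right) = -24341722949159$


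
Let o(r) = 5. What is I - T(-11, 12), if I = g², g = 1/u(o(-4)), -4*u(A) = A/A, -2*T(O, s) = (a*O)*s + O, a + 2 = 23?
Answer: -2751/2 ≈ -1375.5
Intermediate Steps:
a = 21 (a = -2 + 23 = 21)
T(O, s) = -O/2 - 21*O*s/2 (T(O, s) = -((21*O)*s + O)/2 = -(21*O*s + O)/2 = -(O + 21*O*s)/2 = -O/2 - 21*O*s/2)
u(A) = -¼ (u(A) = -A/(4*A) = -¼*1 = -¼)
g = -4 (g = 1/(-¼) = -4)
I = 16 (I = (-4)² = 16)
I - T(-11, 12) = 16 - (-1)*(-11)*(1 + 21*12)/2 = 16 - (-1)*(-11)*(1 + 252)/2 = 16 - (-1)*(-11)*253/2 = 16 - 1*2783/2 = 16 - 2783/2 = -2751/2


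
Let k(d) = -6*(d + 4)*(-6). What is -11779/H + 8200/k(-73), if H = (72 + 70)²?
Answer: -48650959/12521844 ≈ -3.8853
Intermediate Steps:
H = 20164 (H = 142² = 20164)
k(d) = 144 + 36*d (k(d) = -6*(4 + d)*(-6) = (-24 - 6*d)*(-6) = 144 + 36*d)
-11779/H + 8200/k(-73) = -11779/20164 + 8200/(144 + 36*(-73)) = -11779*1/20164 + 8200/(144 - 2628) = -11779/20164 + 8200/(-2484) = -11779/20164 + 8200*(-1/2484) = -11779/20164 - 2050/621 = -48650959/12521844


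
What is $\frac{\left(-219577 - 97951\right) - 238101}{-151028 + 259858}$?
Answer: $- \frac{555629}{108830} \approx -5.1055$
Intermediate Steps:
$\frac{\left(-219577 - 97951\right) - 238101}{-151028 + 259858} = \frac{\left(-219577 - 97951\right) - 238101}{108830} = \left(-317528 - 238101\right) \frac{1}{108830} = \left(-555629\right) \frac{1}{108830} = - \frac{555629}{108830}$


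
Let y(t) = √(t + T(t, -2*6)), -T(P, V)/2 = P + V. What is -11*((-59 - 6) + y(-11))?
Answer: 715 - 11*√35 ≈ 649.92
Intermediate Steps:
T(P, V) = -2*P - 2*V (T(P, V) = -2*(P + V) = -2*P - 2*V)
y(t) = √(24 - t) (y(t) = √(t + (-2*t - (-4)*6)) = √(t + (-2*t - 2*(-12))) = √(t + (-2*t + 24)) = √(t + (24 - 2*t)) = √(24 - t))
-11*((-59 - 6) + y(-11)) = -11*((-59 - 6) + √(24 - 1*(-11))) = -11*(-65 + √(24 + 11)) = -11*(-65 + √35) = 715 - 11*√35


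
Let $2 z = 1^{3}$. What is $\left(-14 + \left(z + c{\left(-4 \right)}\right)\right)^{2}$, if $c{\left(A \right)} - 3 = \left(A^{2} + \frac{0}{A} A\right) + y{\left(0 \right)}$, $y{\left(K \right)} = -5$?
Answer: $\frac{1}{4} \approx 0.25$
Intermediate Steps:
$c{\left(A \right)} = -2 + A^{2}$ ($c{\left(A \right)} = 3 - \left(5 - A^{2} - \frac{0}{A} A\right) = 3 + \left(\left(A^{2} + 0 A\right) - 5\right) = 3 + \left(\left(A^{2} + 0\right) - 5\right) = 3 + \left(A^{2} - 5\right) = 3 + \left(-5 + A^{2}\right) = -2 + A^{2}$)
$z = \frac{1}{2}$ ($z = \frac{1^{3}}{2} = \frac{1}{2} \cdot 1 = \frac{1}{2} \approx 0.5$)
$\left(-14 + \left(z + c{\left(-4 \right)}\right)\right)^{2} = \left(-14 + \left(\frac{1}{2} - \left(2 - \left(-4\right)^{2}\right)\right)\right)^{2} = \left(-14 + \left(\frac{1}{2} + \left(-2 + 16\right)\right)\right)^{2} = \left(-14 + \left(\frac{1}{2} + 14\right)\right)^{2} = \left(-14 + \frac{29}{2}\right)^{2} = \left(\frac{1}{2}\right)^{2} = \frac{1}{4}$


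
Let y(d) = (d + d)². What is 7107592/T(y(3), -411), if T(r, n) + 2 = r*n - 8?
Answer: -3553796/7403 ≈ -480.05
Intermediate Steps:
y(d) = 4*d² (y(d) = (2*d)² = 4*d²)
T(r, n) = -10 + n*r (T(r, n) = -2 + (r*n - 8) = -2 + (n*r - 8) = -2 + (-8 + n*r) = -10 + n*r)
7107592/T(y(3), -411) = 7107592/(-10 - 1644*3²) = 7107592/(-10 - 1644*9) = 7107592/(-10 - 411*36) = 7107592/(-10 - 14796) = 7107592/(-14806) = 7107592*(-1/14806) = -3553796/7403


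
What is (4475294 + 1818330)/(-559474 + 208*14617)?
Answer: 3146812/1240431 ≈ 2.5369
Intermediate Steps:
(4475294 + 1818330)/(-559474 + 208*14617) = 6293624/(-559474 + 3040336) = 6293624/2480862 = 6293624*(1/2480862) = 3146812/1240431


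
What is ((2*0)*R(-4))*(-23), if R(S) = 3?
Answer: 0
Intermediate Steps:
((2*0)*R(-4))*(-23) = ((2*0)*3)*(-23) = (0*3)*(-23) = 0*(-23) = 0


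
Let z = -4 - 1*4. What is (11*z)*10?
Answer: -880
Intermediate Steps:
z = -8 (z = -4 - 4 = -8)
(11*z)*10 = (11*(-8))*10 = -88*10 = -880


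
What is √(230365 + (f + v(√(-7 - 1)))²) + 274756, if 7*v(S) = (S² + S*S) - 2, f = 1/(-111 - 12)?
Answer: 274756 + √170779345006/861 ≈ 2.7524e+5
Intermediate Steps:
f = -1/123 (f = 1/(-123) = -1/123 ≈ -0.0081301)
v(S) = -2/7 + 2*S²/7 (v(S) = ((S² + S*S) - 2)/7 = ((S² + S²) - 2)/7 = (2*S² - 2)/7 = (-2 + 2*S²)/7 = -2/7 + 2*S²/7)
√(230365 + (f + v(√(-7 - 1)))²) + 274756 = √(230365 + (-1/123 + (-2/7 + 2*(√(-7 - 1))²/7))²) + 274756 = √(230365 + (-1/123 + (-2/7 + 2*(√(-8))²/7))²) + 274756 = √(230365 + (-1/123 + (-2/7 + 2*(2*I*√2)²/7))²) + 274756 = √(230365 + (-1/123 + (-2/7 + (2/7)*(-8)))²) + 274756 = √(230365 + (-1/123 + (-2/7 - 16/7))²) + 274756 = √(230365 + (-1/123 - 18/7)²) + 274756 = √(230365 + (-2221/861)²) + 274756 = √(230365 + 4932841/741321) + 274756 = √(170779345006/741321) + 274756 = √170779345006/861 + 274756 = 274756 + √170779345006/861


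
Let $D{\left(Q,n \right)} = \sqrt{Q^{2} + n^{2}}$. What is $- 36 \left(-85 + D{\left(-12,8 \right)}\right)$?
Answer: $3060 - 144 \sqrt{13} \approx 2540.8$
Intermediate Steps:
$- 36 \left(-85 + D{\left(-12,8 \right)}\right) = - 36 \left(-85 + \sqrt{\left(-12\right)^{2} + 8^{2}}\right) = - 36 \left(-85 + \sqrt{144 + 64}\right) = - 36 \left(-85 + \sqrt{208}\right) = - 36 \left(-85 + 4 \sqrt{13}\right) = 3060 - 144 \sqrt{13}$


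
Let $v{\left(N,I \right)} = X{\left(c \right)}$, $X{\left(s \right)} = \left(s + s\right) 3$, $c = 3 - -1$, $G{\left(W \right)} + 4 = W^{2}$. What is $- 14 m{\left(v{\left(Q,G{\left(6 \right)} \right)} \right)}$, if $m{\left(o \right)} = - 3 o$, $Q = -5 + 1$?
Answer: $1008$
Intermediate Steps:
$G{\left(W \right)} = -4 + W^{2}$
$Q = -4$
$c = 4$ ($c = 3 + 1 = 4$)
$X{\left(s \right)} = 6 s$ ($X{\left(s \right)} = 2 s 3 = 6 s$)
$v{\left(N,I \right)} = 24$ ($v{\left(N,I \right)} = 6 \cdot 4 = 24$)
$- 14 m{\left(v{\left(Q,G{\left(6 \right)} \right)} \right)} = - 14 \left(\left(-3\right) 24\right) = \left(-14\right) \left(-72\right) = 1008$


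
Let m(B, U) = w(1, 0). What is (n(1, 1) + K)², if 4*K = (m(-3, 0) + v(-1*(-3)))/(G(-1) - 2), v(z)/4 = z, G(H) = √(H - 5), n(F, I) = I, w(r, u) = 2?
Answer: 3*(-5*I - 4*√6)/(8*(-I + 2*√6)) ≈ -0.645 - 0.51439*I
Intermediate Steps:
G(H) = √(-5 + H)
m(B, U) = 2
v(z) = 4*z
K = 7/(2*(-2 + I*√6)) (K = ((2 + 4*(-1*(-3)))/(√(-5 - 1) - 2))/4 = ((2 + 4*3)/(√(-6) - 2))/4 = ((2 + 12)/(I*√6 - 2))/4 = (14/(-2 + I*√6))/4 = 7/(2*(-2 + I*√6)) ≈ -0.7 - 0.85732*I)
(n(1, 1) + K)² = (1 + (-7/10 - 7*I*√6/20))² = (3/10 - 7*I*√6/20)²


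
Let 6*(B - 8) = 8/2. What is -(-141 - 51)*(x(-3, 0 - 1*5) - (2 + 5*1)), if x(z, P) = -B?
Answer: -3008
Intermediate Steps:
B = 26/3 (B = 8 + (8/2)/6 = 8 + (8*(½))/6 = 8 + (⅙)*4 = 8 + ⅔ = 26/3 ≈ 8.6667)
x(z, P) = -26/3 (x(z, P) = -1*26/3 = -26/3)
-(-141 - 51)*(x(-3, 0 - 1*5) - (2 + 5*1)) = -(-141 - 51)*(-26/3 - (2 + 5*1)) = -(-192)*(-26/3 - (2 + 5)) = -(-192)*(-26/3 - 1*7) = -(-192)*(-26/3 - 7) = -(-192)*(-47)/3 = -1*3008 = -3008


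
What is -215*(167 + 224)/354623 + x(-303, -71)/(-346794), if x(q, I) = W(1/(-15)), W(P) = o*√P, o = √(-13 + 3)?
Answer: -84065/354623 + √6/1040382 ≈ -0.23705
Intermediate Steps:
o = I*√10 (o = √(-10) = I*√10 ≈ 3.1623*I)
W(P) = I*√10*√P (W(P) = (I*√10)*√P = I*√10*√P)
x(q, I) = -√6/3 (x(q, I) = I*√10*√(1/(-15)) = I*√10*√(-1/15) = I*√10*(I*√15/15) = -√6/3)
-215*(167 + 224)/354623 + x(-303, -71)/(-346794) = -215*(167 + 224)/354623 - √6/3/(-346794) = -215*391*(1/354623) - √6/3*(-1/346794) = -84065*1/354623 + √6/1040382 = -84065/354623 + √6/1040382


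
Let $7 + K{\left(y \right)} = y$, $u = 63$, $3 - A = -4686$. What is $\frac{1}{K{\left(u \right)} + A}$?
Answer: $\frac{1}{4745} \approx 0.00021075$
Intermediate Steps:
$A = 4689$ ($A = 3 - -4686 = 3 + 4686 = 4689$)
$K{\left(y \right)} = -7 + y$
$\frac{1}{K{\left(u \right)} + A} = \frac{1}{\left(-7 + 63\right) + 4689} = \frac{1}{56 + 4689} = \frac{1}{4745}$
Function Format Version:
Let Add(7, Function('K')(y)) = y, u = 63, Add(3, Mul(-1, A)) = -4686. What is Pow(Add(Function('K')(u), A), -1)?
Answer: Rational(1, 4745) ≈ 0.00021075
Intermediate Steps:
A = 4689 (A = Add(3, Mul(-1, -4686)) = Add(3, 4686) = 4689)
Function('K')(y) = Add(-7, y)
Pow(Add(Function('K')(u), A), -1) = Pow(Add(Add(-7, 63), 4689), -1) = Pow(Add(56, 4689), -1) = Pow(4745, -1) = Rational(1, 4745)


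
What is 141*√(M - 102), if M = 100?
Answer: 141*I*√2 ≈ 199.4*I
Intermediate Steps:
141*√(M - 102) = 141*√(100 - 102) = 141*√(-2) = 141*(I*√2) = 141*I*√2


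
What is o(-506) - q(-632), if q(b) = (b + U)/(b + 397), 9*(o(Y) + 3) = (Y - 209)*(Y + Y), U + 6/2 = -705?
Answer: 34004579/423 ≈ 80389.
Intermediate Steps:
U = -708 (U = -3 - 705 = -708)
o(Y) = -3 + 2*Y*(-209 + Y)/9 (o(Y) = -3 + ((Y - 209)*(Y + Y))/9 = -3 + ((-209 + Y)*(2*Y))/9 = -3 + (2*Y*(-209 + Y))/9 = -3 + 2*Y*(-209 + Y)/9)
q(b) = (-708 + b)/(397 + b) (q(b) = (b - 708)/(b + 397) = (-708 + b)/(397 + b))
o(-506) - q(-632) = (-3 - 418/9*(-506) + (2/9)*(-506)**2) - (-708 - 632)/(397 - 632) = (-3 + 211508/9 + (2/9)*256036) - (-1340)/(-235) = (-3 + 211508/9 + 512072/9) - (-1)*(-1340)/235 = 723553/9 - 1*268/47 = 723553/9 - 268/47 = 34004579/423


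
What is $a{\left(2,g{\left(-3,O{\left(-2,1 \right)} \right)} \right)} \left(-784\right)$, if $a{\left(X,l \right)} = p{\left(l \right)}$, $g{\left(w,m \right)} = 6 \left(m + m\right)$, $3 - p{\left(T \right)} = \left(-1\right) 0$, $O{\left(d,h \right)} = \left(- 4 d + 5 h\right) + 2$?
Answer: $-2352$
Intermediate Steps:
$O{\left(d,h \right)} = 2 - 4 d + 5 h$
$p{\left(T \right)} = 3$ ($p{\left(T \right)} = 3 - \left(-1\right) 0 = 3 - 0 = 3 + 0 = 3$)
$g{\left(w,m \right)} = 12 m$ ($g{\left(w,m \right)} = 6 \cdot 2 m = 12 m$)
$a{\left(X,l \right)} = 3$
$a{\left(2,g{\left(-3,O{\left(-2,1 \right)} \right)} \right)} \left(-784\right) = 3 \left(-784\right) = -2352$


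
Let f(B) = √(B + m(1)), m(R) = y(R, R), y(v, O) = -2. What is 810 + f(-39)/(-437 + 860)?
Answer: 810 + I*√41/423 ≈ 810.0 + 0.015137*I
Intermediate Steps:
m(R) = -2
f(B) = √(-2 + B) (f(B) = √(B - 2) = √(-2 + B))
810 + f(-39)/(-437 + 860) = 810 + √(-2 - 39)/(-437 + 860) = 810 + √(-41)/423 = 810 + (I*√41)/423 = 810 + I*√41/423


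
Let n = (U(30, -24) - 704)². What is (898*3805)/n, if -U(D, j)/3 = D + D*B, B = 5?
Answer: 1708445/773768 ≈ 2.2080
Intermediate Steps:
U(D, j) = -18*D (U(D, j) = -3*(D + D*5) = -3*(D + 5*D) = -18*D)
n = 1547536 (n = (-18*30 - 704)² = (-540 - 704)² = (-1244)² = 1547536)
(898*3805)/n = (898*3805)/1547536 = 3416890*(1/1547536) = 1708445/773768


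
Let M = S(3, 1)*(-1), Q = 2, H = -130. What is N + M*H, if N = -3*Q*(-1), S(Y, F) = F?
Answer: 136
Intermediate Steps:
M = -1 (M = 1*(-1) = -1)
N = 6 (N = -3*2*(-1) = -6*(-1) = 6)
N + M*H = 6 - 1*(-130) = 6 + 130 = 136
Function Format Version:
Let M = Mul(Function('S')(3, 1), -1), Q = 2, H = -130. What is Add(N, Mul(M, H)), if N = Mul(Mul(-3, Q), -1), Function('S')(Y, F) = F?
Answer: 136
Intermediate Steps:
M = -1 (M = Mul(1, -1) = -1)
N = 6 (N = Mul(Mul(-3, 2), -1) = Mul(-6, -1) = 6)
Add(N, Mul(M, H)) = Add(6, Mul(-1, -130)) = Add(6, 130) = 136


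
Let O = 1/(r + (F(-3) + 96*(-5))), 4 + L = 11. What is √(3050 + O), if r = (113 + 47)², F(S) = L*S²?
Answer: 3*√214917740737/25183 ≈ 55.227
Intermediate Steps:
L = 7 (L = -4 + 11 = 7)
F(S) = 7*S²
r = 25600 (r = 160² = 25600)
O = 1/25183 (O = 1/(25600 + (7*(-3)² + 96*(-5))) = 1/(25600 + (7*9 - 480)) = 1/(25600 + (63 - 480)) = 1/(25600 - 417) = 1/25183 ≈ 3.9709e-5)
√(3050 + O) = √(3050 + 1/25183) = √(76808151/25183) = 3*√214917740737/25183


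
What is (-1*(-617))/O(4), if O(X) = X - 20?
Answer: -617/16 ≈ -38.563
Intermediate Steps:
O(X) = -20 + X
(-1*(-617))/O(4) = (-1*(-617))/(-20 + 4) = 617/(-16) = 617*(-1/16) = -617/16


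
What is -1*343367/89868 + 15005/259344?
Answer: -7308475159/1942227216 ≈ -3.7629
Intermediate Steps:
-1*343367/89868 + 15005/259344 = -343367*1/89868 + 15005*(1/259344) = -343367/89868 + 15005/259344 = -7308475159/1942227216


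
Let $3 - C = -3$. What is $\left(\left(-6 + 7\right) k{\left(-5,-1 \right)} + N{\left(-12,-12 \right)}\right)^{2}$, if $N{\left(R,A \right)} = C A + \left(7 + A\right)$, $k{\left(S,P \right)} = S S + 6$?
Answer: $2116$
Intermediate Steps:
$k{\left(S,P \right)} = 6 + S^{2}$ ($k{\left(S,P \right)} = S^{2} + 6 = 6 + S^{2}$)
$C = 6$ ($C = 3 - -3 = 3 + 3 = 6$)
$N{\left(R,A \right)} = 7 + 7 A$ ($N{\left(R,A \right)} = 6 A + \left(7 + A\right) = 7 + 7 A$)
$\left(\left(-6 + 7\right) k{\left(-5,-1 \right)} + N{\left(-12,-12 \right)}\right)^{2} = \left(\left(-6 + 7\right) \left(6 + \left(-5\right)^{2}\right) + \left(7 + 7 \left(-12\right)\right)\right)^{2} = \left(1 \left(6 + 25\right) + \left(7 - 84\right)\right)^{2} = \left(1 \cdot 31 - 77\right)^{2} = \left(31 - 77\right)^{2} = \left(-46\right)^{2} = 2116$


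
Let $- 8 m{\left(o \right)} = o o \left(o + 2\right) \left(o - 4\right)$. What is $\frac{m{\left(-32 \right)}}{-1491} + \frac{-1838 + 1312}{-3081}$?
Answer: $\frac{142233902}{1531257} \approx 92.887$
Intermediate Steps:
$m{\left(o \right)} = - \frac{o^{2} \left(-4 + o\right) \left(2 + o\right)}{8}$ ($m{\left(o \right)} = - \frac{o o \left(o + 2\right) \left(o - 4\right)}{8} = - \frac{o^{2} \left(2 + o\right) \left(-4 + o\right)}{8} = - \frac{o^{2} \left(-4 + o\right) \left(2 + o\right)}{8}$)
$\frac{m{\left(-32 \right)}}{-1491} + \frac{-1838 + 1312}{-3081} = \frac{\frac{1}{8} \left(-32\right)^{2} \left(8 - \left(-32\right)^{2} + 2 \left(-32\right)\right)}{-1491} + \frac{-1838 + 1312}{-3081} = \frac{1}{8} \cdot 1024 \left(8 - 1024 - 64\right) \left(- \frac{1}{1491}\right) - - \frac{526}{3081} = \frac{1}{8} \cdot 1024 \left(8 - 1024 - 64\right) \left(- \frac{1}{1491}\right) + \frac{526}{3081} = \frac{1}{8} \cdot 1024 \left(-1080\right) \left(- \frac{1}{1491}\right) + \frac{526}{3081} = \left(-138240\right) \left(- \frac{1}{1491}\right) + \frac{526}{3081} = \frac{46080}{497} + \frac{526}{3081} = \frac{142233902}{1531257}$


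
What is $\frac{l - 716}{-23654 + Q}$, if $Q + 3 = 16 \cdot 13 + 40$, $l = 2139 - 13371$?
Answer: $\frac{11948}{23409} \approx 0.5104$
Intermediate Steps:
$l = -11232$ ($l = 2139 - 13371 = -11232$)
$Q = 245$ ($Q = -3 + \left(16 \cdot 13 + 40\right) = -3 + \left(208 + 40\right) = -3 + 248 = 245$)
$\frac{l - 716}{-23654 + Q} = \frac{-11232 - 716}{-23654 + 245} = \frac{-11232 - 716}{-23409} = \left(-11948\right) \left(- \frac{1}{23409}\right) = \frac{11948}{23409}$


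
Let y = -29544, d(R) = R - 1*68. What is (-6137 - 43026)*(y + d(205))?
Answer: 1445736341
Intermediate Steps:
d(R) = -68 + R (d(R) = R - 68 = -68 + R)
(-6137 - 43026)*(y + d(205)) = (-6137 - 43026)*(-29544 + (-68 + 205)) = -49163*(-29544 + 137) = -49163*(-29407) = 1445736341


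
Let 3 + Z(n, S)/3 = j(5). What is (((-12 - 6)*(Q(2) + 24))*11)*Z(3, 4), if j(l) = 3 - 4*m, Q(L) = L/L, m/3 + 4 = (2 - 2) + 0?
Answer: -712800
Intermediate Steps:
m = -12 (m = -12 + 3*((2 - 2) + 0) = -12 + 3*(0 + 0) = -12 + 3*0 = -12 + 0 = -12)
Q(L) = 1
j(l) = 51 (j(l) = 3 - 4*(-12) = 3 + 48 = 51)
Z(n, S) = 144 (Z(n, S) = -9 + 3*51 = -9 + 153 = 144)
(((-12 - 6)*(Q(2) + 24))*11)*Z(3, 4) = (((-12 - 6)*(1 + 24))*11)*144 = (-18*25*11)*144 = -450*11*144 = -4950*144 = -712800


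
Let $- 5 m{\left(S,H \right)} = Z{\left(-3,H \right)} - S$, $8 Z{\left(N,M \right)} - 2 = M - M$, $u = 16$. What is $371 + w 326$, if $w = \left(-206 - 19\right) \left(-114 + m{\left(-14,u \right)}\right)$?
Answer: $\frac{17142637}{2} \approx 8.5713 \cdot 10^{6}$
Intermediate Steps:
$Z{\left(N,M \right)} = \frac{1}{4}$ ($Z{\left(N,M \right)} = \frac{1}{4} + \frac{M - M}{8} = \frac{1}{4} + \frac{1}{8} \cdot 0 = \frac{1}{4} + 0 = \frac{1}{4}$)
$m{\left(S,H \right)} = - \frac{1}{20} + \frac{S}{5}$ ($m{\left(S,H \right)} = - \frac{\frac{1}{4} - S}{5} = - \frac{1}{20} + \frac{S}{5}$)
$w = \frac{105165}{4}$ ($w = \left(-206 - 19\right) \left(-114 + \left(- \frac{1}{20} + \frac{1}{5} \left(-14\right)\right)\right) = - 225 \left(-114 - \frac{57}{20}\right) = \left(-225\right) \left(- \frac{2337}{20}\right) = \frac{105165}{4} \approx 26291.0$)
$371 + w 326 = 371 + \frac{105165}{4} \cdot 326 = 371 + \frac{17141895}{2} = \frac{17142637}{2}$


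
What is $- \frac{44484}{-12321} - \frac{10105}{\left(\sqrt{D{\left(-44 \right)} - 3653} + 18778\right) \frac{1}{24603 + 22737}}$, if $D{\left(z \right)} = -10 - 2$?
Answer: $- \frac{455398960861388}{17878985303} + \frac{53152300 i \sqrt{3665}}{39179661} \approx -25471.0 + 82.129 i$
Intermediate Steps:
$D{\left(z \right)} = -12$ ($D{\left(z \right)} = -10 - 2 = -12$)
$- \frac{44484}{-12321} - \frac{10105}{\left(\sqrt{D{\left(-44 \right)} - 3653} + 18778\right) \frac{1}{24603 + 22737}} = - \frac{44484}{-12321} - \frac{10105}{\left(\sqrt{-12 - 3653} + 18778\right) \frac{1}{24603 + 22737}} = \left(-44484\right) \left(- \frac{1}{12321}\right) - \frac{10105}{\left(\sqrt{-3665} + 18778\right) \frac{1}{47340}} = \frac{14828}{4107} - \frac{10105}{\left(i \sqrt{3665} + 18778\right) \frac{1}{47340}} = \frac{14828}{4107} - \frac{10105}{\left(18778 + i \sqrt{3665}\right) \frac{1}{47340}} = \frac{14828}{4107} - \frac{10105}{\frac{9389}{23670} + \frac{i \sqrt{3665}}{47340}}$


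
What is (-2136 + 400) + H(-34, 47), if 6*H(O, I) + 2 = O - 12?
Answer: -1744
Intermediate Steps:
H(O, I) = -7/3 + O/6 (H(O, I) = -⅓ + (O - 12)/6 = -⅓ + (-12 + O)/6 = -⅓ + (-2 + O/6) = -7/3 + O/6)
(-2136 + 400) + H(-34, 47) = (-2136 + 400) + (-7/3 + (⅙)*(-34)) = -1736 + (-7/3 - 17/3) = -1736 - 8 = -1744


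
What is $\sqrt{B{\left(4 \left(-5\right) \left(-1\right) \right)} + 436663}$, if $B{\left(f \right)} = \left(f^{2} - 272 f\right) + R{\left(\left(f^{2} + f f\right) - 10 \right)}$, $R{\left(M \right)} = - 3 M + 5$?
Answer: $\sqrt{429258} \approx 655.18$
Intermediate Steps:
$R{\left(M \right)} = 5 - 3 M$
$B{\left(f \right)} = 35 - 272 f - 5 f^{2}$ ($B{\left(f \right)} = \left(f^{2} - 272 f\right) - \left(-5 + 3 \left(\left(f^{2} + f f\right) - 10\right)\right) = \left(f^{2} - 272 f\right) - \left(-5 + 3 \left(\left(f^{2} + f^{2}\right) - 10\right)\right) = \left(f^{2} - 272 f\right) - \left(-5 + 3 \left(2 f^{2} - 10\right)\right) = \left(f^{2} - 272 f\right) - \left(-5 + 3 \left(-10 + 2 f^{2}\right)\right) = \left(f^{2} - 272 f\right) + \left(5 - \left(-30 + 6 f^{2}\right)\right) = \left(f^{2} - 272 f\right) - \left(-35 + 6 f^{2}\right) = 35 - 272 f - 5 f^{2}$)
$\sqrt{B{\left(4 \left(-5\right) \left(-1\right) \right)} + 436663} = \sqrt{\left(35 - 272 \cdot 4 \left(-5\right) \left(-1\right) - 5 \left(4 \left(-5\right) \left(-1\right)\right)^{2}\right) + 436663} = \sqrt{\left(35 - 272 \left(\left(-20\right) \left(-1\right)\right) - 5 \left(\left(-20\right) \left(-1\right)\right)^{2}\right) + 436663} = \sqrt{\left(35 - 5440 - 5 \cdot 20^{2}\right) + 436663} = \sqrt{\left(35 - 5440 - 2000\right) + 436663} = \sqrt{-7405 + 436663} = \sqrt{429258}$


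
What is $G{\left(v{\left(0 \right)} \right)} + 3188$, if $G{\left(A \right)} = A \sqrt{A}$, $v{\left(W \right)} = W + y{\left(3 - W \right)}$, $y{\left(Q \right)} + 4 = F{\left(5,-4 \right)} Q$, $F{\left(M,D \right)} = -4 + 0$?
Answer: $3188 - 64 i \approx 3188.0 - 64.0 i$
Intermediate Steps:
$F{\left(M,D \right)} = -4$
$y{\left(Q \right)} = -4 - 4 Q$
$v{\left(W \right)} = -16 + 5 W$ ($v{\left(W \right)} = W - \left(4 + 4 \left(3 - W\right)\right) = W + \left(-4 + \left(-12 + 4 W\right)\right) = W + \left(-16 + 4 W\right) = -16 + 5 W$)
$G{\left(A \right)} = A^{\frac{3}{2}}$
$G{\left(v{\left(0 \right)} \right)} + 3188 = \left(-16 + 5 \cdot 0\right)^{\frac{3}{2}} + 3188 = \left(-16 + 0\right)^{\frac{3}{2}} + 3188 = \left(-16\right)^{\frac{3}{2}} + 3188 = - 64 i + 3188 = 3188 - 64 i$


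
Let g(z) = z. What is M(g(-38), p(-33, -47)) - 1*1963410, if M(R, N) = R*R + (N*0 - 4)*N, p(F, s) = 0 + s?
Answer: -1961778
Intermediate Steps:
p(F, s) = s
M(R, N) = R² - 4*N (M(R, N) = R² + (0 - 4)*N = R² - 4*N)
M(g(-38), p(-33, -47)) - 1*1963410 = ((-38)² - 4*(-47)) - 1*1963410 = (1444 + 188) - 1963410 = 1632 - 1963410 = -1961778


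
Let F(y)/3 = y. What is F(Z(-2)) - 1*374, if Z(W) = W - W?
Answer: -374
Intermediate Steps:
Z(W) = 0
F(y) = 3*y
F(Z(-2)) - 1*374 = 3*0 - 1*374 = 0 - 374 = -374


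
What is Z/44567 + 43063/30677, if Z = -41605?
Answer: 642872136/1367181859 ≈ 0.47022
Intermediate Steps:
Z/44567 + 43063/30677 = -41605/44567 + 43063/30677 = 642872136/1367181859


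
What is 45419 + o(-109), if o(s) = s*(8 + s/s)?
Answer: 44438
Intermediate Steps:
o(s) = 9*s (o(s) = s*(8 + 1) = s*9 = 9*s)
45419 + o(-109) = 45419 + 9*(-109) = 45419 - 981 = 44438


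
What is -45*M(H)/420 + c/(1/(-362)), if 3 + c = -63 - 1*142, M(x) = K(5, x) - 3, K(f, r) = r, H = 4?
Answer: 2108285/28 ≈ 75296.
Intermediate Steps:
M(x) = -3 + x (M(x) = x - 3 = -3 + x)
c = -208 (c = -3 + (-63 - 1*142) = -3 + (-63 - 142) = -3 - 205 = -208)
-45*M(H)/420 + c/(1/(-362)) = -45*(-3 + 4)/420 - 208/(1/(-362)) = -45*1*(1/420) - 208/(-1/362) = -45*1/420 - 208*(-362) = -3/28 + 75296 = 2108285/28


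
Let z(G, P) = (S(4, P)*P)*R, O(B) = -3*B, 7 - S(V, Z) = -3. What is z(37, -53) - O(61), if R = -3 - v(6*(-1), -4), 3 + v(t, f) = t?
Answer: -2997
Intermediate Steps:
v(t, f) = -3 + t
S(V, Z) = 10 (S(V, Z) = 7 - 1*(-3) = 7 + 3 = 10)
R = 6 (R = -3 - (-3 + 6*(-1)) = -3 - (-3 - 6) = -3 - 1*(-9) = -3 + 9 = 6)
z(G, P) = 60*P (z(G, P) = (10*P)*6 = 60*P)
z(37, -53) - O(61) = 60*(-53) - (-3)*61 = -3180 - 1*(-183) = -3180 + 183 = -2997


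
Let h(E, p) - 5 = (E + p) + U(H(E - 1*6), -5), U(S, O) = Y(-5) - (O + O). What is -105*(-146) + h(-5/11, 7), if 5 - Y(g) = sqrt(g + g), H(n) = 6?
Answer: 168922/11 - I*sqrt(10) ≈ 15357.0 - 3.1623*I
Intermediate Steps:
Y(g) = 5 - sqrt(2)*sqrt(g) (Y(g) = 5 - sqrt(g + g) = 5 - sqrt(2*g) = 5 - sqrt(2)*sqrt(g))
U(S, O) = 5 - 2*O - I*sqrt(10) (U(S, O) = (5 - sqrt(2)*sqrt(-5)) - (O + O) = (5 - sqrt(2)*I*sqrt(5)) - 2*O = (5 - I*sqrt(10)) - 2*O = 5 - 2*O - I*sqrt(10))
h(E, p) = 20 + E + p - I*sqrt(10) (h(E, p) = 5 + ((E + p) + (5 - 2*(-5) - I*sqrt(10))) = 5 + ((E + p) + (5 + 10 - I*sqrt(10))) = 5 + ((E + p) + (15 - I*sqrt(10))) = 5 + (15 + E + p - I*sqrt(10)) = 20 + E + p - I*sqrt(10))
-105*(-146) + h(-5/11, 7) = -105*(-146) + (20 - 5/11 + 7 - I*sqrt(10)) = 15330 + (20 - 5*1/11 + 7 - I*sqrt(10)) = 15330 + (20 - 5/11 + 7 - I*sqrt(10)) = 15330 + (292/11 - I*sqrt(10)) = 168922/11 - I*sqrt(10)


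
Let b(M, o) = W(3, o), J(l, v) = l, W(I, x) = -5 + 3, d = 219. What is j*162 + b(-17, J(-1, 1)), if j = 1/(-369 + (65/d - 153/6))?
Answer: -416278/172661 ≈ -2.4110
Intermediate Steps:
W(I, x) = -2
b(M, o) = -2
j = -438/172661 (j = 1/(-369 + (65/219 - 153/6)) = 1/(-369 + (65*(1/219) - 153*⅙)) = 1/(-369 + (65/219 - 51/2)) = 1/(-369 - 11039/438) = 1/(-172661/438) = -438/172661 ≈ -0.0025368)
j*162 + b(-17, J(-1, 1)) = -438/172661*162 - 2 = -70956/172661 - 2 = -416278/172661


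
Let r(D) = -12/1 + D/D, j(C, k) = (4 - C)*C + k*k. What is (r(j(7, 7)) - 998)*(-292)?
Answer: 294628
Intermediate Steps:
j(C, k) = k**2 + C*(4 - C) (j(C, k) = C*(4 - C) + k**2 = k**2 + C*(4 - C))
r(D) = -11 (r(D) = -12*1 + 1 = -12 + 1 = -11)
(r(j(7, 7)) - 998)*(-292) = (-11 - 998)*(-292) = -1009*(-292) = 294628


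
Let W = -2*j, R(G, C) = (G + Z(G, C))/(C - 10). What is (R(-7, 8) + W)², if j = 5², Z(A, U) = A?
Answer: 1849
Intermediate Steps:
j = 25
R(G, C) = 2*G/(-10 + C) (R(G, C) = (G + G)/(C - 10) = (2*G)/(-10 + C) = 2*G/(-10 + C))
W = -50 (W = -2*25 = -50)
(R(-7, 8) + W)² = (2*(-7)/(-10 + 8) - 50)² = (2*(-7)/(-2) - 50)² = (2*(-7)*(-½) - 50)² = (7 - 50)² = (-43)² = 1849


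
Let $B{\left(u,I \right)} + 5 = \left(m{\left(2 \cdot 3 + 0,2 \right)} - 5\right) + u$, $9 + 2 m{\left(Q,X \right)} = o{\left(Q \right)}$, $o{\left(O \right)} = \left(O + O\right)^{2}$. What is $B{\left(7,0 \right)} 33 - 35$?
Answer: $\frac{4187}{2} \approx 2093.5$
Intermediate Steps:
$o{\left(O \right)} = 4 O^{2}$ ($o{\left(O \right)} = \left(2 O\right)^{2} = 4 O^{2}$)
$m{\left(Q,X \right)} = - \frac{9}{2} + 2 Q^{2}$ ($m{\left(Q,X \right)} = - \frac{9}{2} + \frac{4 Q^{2}}{2} = - \frac{9}{2} + 2 Q^{2}$)
$B{\left(u,I \right)} = \frac{115}{2} + u$ ($B{\left(u,I \right)} = -5 - \left(\frac{19}{2} - u - 2 \left(2 \cdot 3 + 0\right)^{2}\right) = -5 - \left(\frac{19}{2} - u - 2 \left(6 + 0\right)^{2}\right) = -5 + \left(\left(\left(- \frac{9}{2} + 2 \cdot 6^{2}\right) - 5\right) + u\right) = -5 + \left(\left(\left(- \frac{9}{2} + 2 \cdot 36\right) - 5\right) + u\right) = -5 + \left(\left(\left(- \frac{9}{2} + 72\right) - 5\right) + u\right) = -5 + \left(\left(\frac{135}{2} - 5\right) + u\right) = -5 + \left(\frac{125}{2} + u\right) = \frac{115}{2} + u$)
$B{\left(7,0 \right)} 33 - 35 = \left(\frac{115}{2} + 7\right) 33 - 35 = \frac{129}{2} \cdot 33 - 35 = \frac{4257}{2} - 35 = \frac{4187}{2}$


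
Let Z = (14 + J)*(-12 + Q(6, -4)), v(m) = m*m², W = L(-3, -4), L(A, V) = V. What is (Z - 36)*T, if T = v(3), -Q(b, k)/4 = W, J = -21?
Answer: -1728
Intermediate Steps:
W = -4
v(m) = m³
Q(b, k) = 16 (Q(b, k) = -4*(-4) = 16)
T = 27 (T = 3³ = 27)
Z = -28 (Z = (14 - 21)*(-12 + 16) = -7*4 = -28)
(Z - 36)*T = (-28 - 36)*27 = -64*27 = -1728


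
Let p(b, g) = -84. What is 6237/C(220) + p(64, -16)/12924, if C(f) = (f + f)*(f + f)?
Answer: 487459/18955200 ≈ 0.025716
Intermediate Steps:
C(f) = 4*f² (C(f) = (2*f)*(2*f) = 4*f²)
6237/C(220) + p(64, -16)/12924 = 6237/((4*220²)) - 84/12924 = 6237/((4*48400)) - 84*1/12924 = 6237/193600 - 7/1077 = 6237*(1/193600) - 7/1077 = 567/17600 - 7/1077 = 487459/18955200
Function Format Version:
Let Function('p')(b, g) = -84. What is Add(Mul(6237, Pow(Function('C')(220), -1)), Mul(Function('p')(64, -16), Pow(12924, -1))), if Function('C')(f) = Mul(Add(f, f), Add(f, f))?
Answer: Rational(487459, 18955200) ≈ 0.025716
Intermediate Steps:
Function('C')(f) = Mul(4, Pow(f, 2)) (Function('C')(f) = Mul(Mul(2, f), Mul(2, f)) = Mul(4, Pow(f, 2)))
Add(Mul(6237, Pow(Function('C')(220), -1)), Mul(Function('p')(64, -16), Pow(12924, -1))) = Add(Mul(6237, Pow(Mul(4, Pow(220, 2)), -1)), Mul(-84, Pow(12924, -1))) = Add(Mul(6237, Pow(Mul(4, 48400), -1)), Mul(-84, Rational(1, 12924))) = Add(Mul(6237, Pow(193600, -1)), Rational(-7, 1077)) = Add(Mul(6237, Rational(1, 193600)), Rational(-7, 1077)) = Add(Rational(567, 17600), Rational(-7, 1077)) = Rational(487459, 18955200)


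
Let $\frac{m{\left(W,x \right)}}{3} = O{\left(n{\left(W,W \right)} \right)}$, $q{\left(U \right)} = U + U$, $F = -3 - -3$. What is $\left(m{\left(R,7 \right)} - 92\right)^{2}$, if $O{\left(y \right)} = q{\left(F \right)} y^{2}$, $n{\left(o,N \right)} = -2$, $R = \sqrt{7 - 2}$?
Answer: $8464$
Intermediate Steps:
$R = \sqrt{5} \approx 2.2361$
$F = 0$ ($F = -3 + 3 = 0$)
$q{\left(U \right)} = 2 U$
$O{\left(y \right)} = 0$ ($O{\left(y \right)} = 2 \cdot 0 y^{2} = 0 y^{2} = 0$)
$m{\left(W,x \right)} = 0$ ($m{\left(W,x \right)} = 3 \cdot 0 = 0$)
$\left(m{\left(R,7 \right)} - 92\right)^{2} = \left(0 - 92\right)^{2} = \left(-92\right)^{2} = 8464$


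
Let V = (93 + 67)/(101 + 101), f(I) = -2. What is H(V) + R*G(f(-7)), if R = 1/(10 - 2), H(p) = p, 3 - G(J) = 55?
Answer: -1153/202 ≈ -5.7079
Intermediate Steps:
G(J) = -52 (G(J) = 3 - 1*55 = 3 - 55 = -52)
V = 80/101 (V = 160/202 = 160*(1/202) = 80/101 ≈ 0.79208)
R = 1/8 ≈ 0.12500
H(V) + R*G(f(-7)) = 80/101 + (1/8)*(-52) = 80/101 - 13/2 = -1153/202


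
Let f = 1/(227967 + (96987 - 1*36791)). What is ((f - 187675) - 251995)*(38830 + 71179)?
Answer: -13937769152625881/288163 ≈ -4.8368e+10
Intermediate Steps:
f = 1/288163 (f = 1/(227967 + (96987 - 36791)) = 1/(227967 + 60196) = 1/288163 ≈ 3.4703e-6)
((f - 187675) - 251995)*(38830 + 71179) = ((1/288163 - 187675) - 251995)*(38830 + 71179) = (-54080991024/288163 - 251995)*110009 = -126696626209/288163*110009 = -13937769152625881/288163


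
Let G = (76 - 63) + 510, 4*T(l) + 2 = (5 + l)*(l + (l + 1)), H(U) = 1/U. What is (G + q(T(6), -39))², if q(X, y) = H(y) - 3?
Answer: 411237841/1521 ≈ 2.7037e+5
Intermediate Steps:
T(l) = -½ + (1 + 2*l)*(5 + l)/4 (T(l) = -½ + ((5 + l)*(l + (l + 1)))/4 = -½ + ((5 + l)*(l + (1 + l)))/4 = -½ + ((5 + l)*(1 + 2*l))/4 = -½ + ((1 + 2*l)*(5 + l))/4 = -½ + (1 + 2*l)*(5 + l)/4)
G = 523 (G = 13 + 510 = 523)
q(X, y) = -3 + 1/y (q(X, y) = 1/y - 3 = -3 + 1/y)
(G + q(T(6), -39))² = (523 + (-3 + 1/(-39)))² = (523 + (-3 - 1/39))² = (523 - 118/39)² = (20279/39)² = 411237841/1521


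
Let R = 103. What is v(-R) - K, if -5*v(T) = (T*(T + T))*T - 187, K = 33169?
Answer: 2019796/5 ≈ 4.0396e+5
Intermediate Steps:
v(T) = 187/5 - 2*T³/5 (v(T) = -((T*(T + T))*T - 187)/5 = -((T*(2*T))*T - 187)/5 = -((2*T²)*T - 187)/5 = -(2*T³ - 187)/5 = -(-187 + 2*T³)/5 = 187/5 - 2*T³/5)
v(-R) - K = (187/5 - 2*(-1*103)³/5) - 1*33169 = (187/5 - ⅖*(-103)³) - 33169 = (187/5 - ⅖*(-1092727)) - 33169 = (187/5 + 2185454/5) - 33169 = 2185641/5 - 33169 = 2019796/5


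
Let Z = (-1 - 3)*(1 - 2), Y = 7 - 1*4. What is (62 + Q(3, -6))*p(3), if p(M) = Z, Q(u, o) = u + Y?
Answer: 272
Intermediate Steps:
Y = 3 (Y = 7 - 4 = 3)
Z = 4 (Z = -4*(-1) = 4)
Q(u, o) = 3 + u (Q(u, o) = u + 3 = 3 + u)
p(M) = 4
(62 + Q(3, -6))*p(3) = (62 + (3 + 3))*4 = (62 + 6)*4 = 68*4 = 272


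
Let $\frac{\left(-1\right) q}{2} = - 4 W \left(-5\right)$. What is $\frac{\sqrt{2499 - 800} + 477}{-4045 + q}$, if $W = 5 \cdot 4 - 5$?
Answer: $- \frac{477}{4645} - \frac{\sqrt{1699}}{4645} \approx -0.11156$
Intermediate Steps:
$W = 15$ ($W = 20 - 5 = 15$)
$q = -600$ ($q = - 2 \left(-4\right) 15 \left(-5\right) = - 2 \left(\left(-60\right) \left(-5\right)\right) = \left(-2\right) 300 = -600$)
$\frac{\sqrt{2499 - 800} + 477}{-4045 + q} = \frac{\sqrt{2499 - 800} + 477}{-4045 - 600} = \frac{\sqrt{1699} + 477}{-4645} = \left(477 + \sqrt{1699}\right) \left(- \frac{1}{4645}\right) = - \frac{477}{4645} - \frac{\sqrt{1699}}{4645}$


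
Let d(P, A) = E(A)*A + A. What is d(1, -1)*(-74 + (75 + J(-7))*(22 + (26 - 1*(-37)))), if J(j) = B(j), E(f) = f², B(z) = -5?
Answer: -11752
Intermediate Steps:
J(j) = -5
d(P, A) = A + A³ (d(P, A) = A²*A + A = A³ + A = A + A³)
d(1, -1)*(-74 + (75 + J(-7))*(22 + (26 - 1*(-37)))) = (-1 + (-1)³)*(-74 + (75 - 5)*(22 + (26 - 1*(-37)))) = (-1 - 1)*(-74 + 70*(22 + (26 + 37))) = -2*(-74 + 70*(22 + 63)) = -2*(-74 + 70*85) = -2*(-74 + 5950) = -2*5876 = -11752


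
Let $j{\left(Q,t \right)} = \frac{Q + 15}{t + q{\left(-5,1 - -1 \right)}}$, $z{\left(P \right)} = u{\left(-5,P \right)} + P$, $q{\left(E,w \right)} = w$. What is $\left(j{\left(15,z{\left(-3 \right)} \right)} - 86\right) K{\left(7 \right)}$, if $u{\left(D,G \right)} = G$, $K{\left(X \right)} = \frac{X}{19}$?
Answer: $- \frac{1309}{38} \approx -34.447$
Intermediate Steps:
$K{\left(X \right)} = \frac{X}{19}$ ($K{\left(X \right)} = X \frac{1}{19} = \frac{X}{19}$)
$z{\left(P \right)} = 2 P$ ($z{\left(P \right)} = P + P = 2 P$)
$j{\left(Q,t \right)} = \frac{15 + Q}{2 + t}$ ($j{\left(Q,t \right)} = \frac{Q + 15}{t + \left(1 - -1\right)} = \frac{15 + Q}{t + \left(1 + 1\right)} = \frac{15 + Q}{t + 2} = \frac{15 + Q}{2 + t}$)
$\left(j{\left(15,z{\left(-3 \right)} \right)} - 86\right) K{\left(7 \right)} = \left(\frac{15 + 15}{2 + 2 \left(-3\right)} - 86\right) \frac{1}{19} \cdot 7 = \left(\frac{1}{2 - 6} \cdot 30 - 86\right) \frac{7}{19} = \left(\frac{1}{-4} \cdot 30 - 86\right) \frac{7}{19} = \left(\left(- \frac{1}{4}\right) 30 - 86\right) \frac{7}{19} = \left(- \frac{15}{2} - 86\right) \frac{7}{19} = \left(- \frac{187}{2}\right) \frac{7}{19} = - \frac{1309}{38}$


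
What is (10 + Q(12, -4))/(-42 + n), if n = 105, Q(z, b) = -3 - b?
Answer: 11/63 ≈ 0.17460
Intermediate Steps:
(10 + Q(12, -4))/(-42 + n) = (10 + (-3 - 1*(-4)))/(-42 + 105) = (10 + (-3 + 4))/63 = (10 + 1)/63 = (1/63)*11 = 11/63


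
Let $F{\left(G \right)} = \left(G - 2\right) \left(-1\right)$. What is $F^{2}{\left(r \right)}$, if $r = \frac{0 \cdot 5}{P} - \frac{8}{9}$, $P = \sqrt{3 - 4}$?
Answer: $\frac{676}{81} \approx 8.3457$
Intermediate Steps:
$P = i$ ($P = \sqrt{-1} = i \approx 1.0 i$)
$r = - \frac{8}{9}$ ($r = \frac{0 \cdot 5}{i} - \frac{8}{9} = 0 \left(- i\right) - \frac{8}{9} = 0 - \frac{8}{9} = - \frac{8}{9} \approx -0.88889$)
$F{\left(G \right)} = 2 - G$ ($F{\left(G \right)} = \left(-2 + G\right) \left(-1\right) = 2 - G$)
$F^{2}{\left(r \right)} = \left(2 - - \frac{8}{9}\right)^{2} = \left(2 + \frac{8}{9}\right)^{2} = \left(\frac{26}{9}\right)^{2} = \frac{676}{81}$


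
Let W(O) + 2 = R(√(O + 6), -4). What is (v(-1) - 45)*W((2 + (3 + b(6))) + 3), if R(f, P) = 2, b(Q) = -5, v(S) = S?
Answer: 0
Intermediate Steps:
W(O) = 0 (W(O) = -2 + 2 = 0)
(v(-1) - 45)*W((2 + (3 + b(6))) + 3) = (-1 - 45)*0 = -46*0 = 0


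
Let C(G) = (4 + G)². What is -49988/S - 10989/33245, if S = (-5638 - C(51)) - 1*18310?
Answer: 1365444763/896717385 ≈ 1.5227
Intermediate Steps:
S = -26973 (S = (-5638 - (4 + 51)²) - 1*18310 = (-5638 - 1*55²) - 18310 = (-5638 - 1*3025) - 18310 = (-5638 - 3025) - 18310 = -8663 - 18310 = -26973)
-49988/S - 10989/33245 = -49988/(-26973) - 10989/33245 = -49988*(-1/26973) - 10989*1/33245 = 49988/26973 - 10989/33245 = 1365444763/896717385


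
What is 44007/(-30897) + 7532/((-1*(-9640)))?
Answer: -15959273/24820590 ≈ -0.64299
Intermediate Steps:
44007/(-30897) + 7532/((-1*(-9640))) = 44007*(-1/30897) + 7532/9640 = -14669/10299 + 7532*(1/9640) = -14669/10299 + 1883/2410 = -15959273/24820590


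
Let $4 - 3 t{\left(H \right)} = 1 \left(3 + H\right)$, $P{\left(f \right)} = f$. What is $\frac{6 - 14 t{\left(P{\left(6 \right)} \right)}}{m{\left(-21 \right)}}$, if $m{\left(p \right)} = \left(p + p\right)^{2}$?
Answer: $\frac{22}{1323} \approx 0.016629$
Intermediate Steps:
$m{\left(p \right)} = 4 p^{2}$ ($m{\left(p \right)} = \left(2 p\right)^{2} = 4 p^{2}$)
$t{\left(H \right)} = \frac{1}{3} - \frac{H}{3}$ ($t{\left(H \right)} = \frac{4}{3} - \frac{1 \left(3 + H\right)}{3} = \frac{4}{3} - \frac{3 + H}{3} = \frac{4}{3} - \left(1 + \frac{H}{3}\right) = \frac{1}{3} - \frac{H}{3}$)
$\frac{6 - 14 t{\left(P{\left(6 \right)} \right)}}{m{\left(-21 \right)}} = \frac{6 - 14 \left(\frac{1}{3} - 2\right)}{4 \left(-21\right)^{2}} = \frac{6 - 14 \left(\frac{1}{3} - 2\right)}{4 \cdot 441} = \frac{6 - - \frac{70}{3}}{1764} = \left(6 + \frac{70}{3}\right) \frac{1}{1764} = \frac{88}{3} \cdot \frac{1}{1764} = \frac{22}{1323}$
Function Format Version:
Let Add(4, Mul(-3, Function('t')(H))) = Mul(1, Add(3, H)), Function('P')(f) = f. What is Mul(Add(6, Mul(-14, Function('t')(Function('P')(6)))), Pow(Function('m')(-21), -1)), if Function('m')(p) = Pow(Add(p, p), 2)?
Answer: Rational(22, 1323) ≈ 0.016629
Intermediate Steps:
Function('m')(p) = Mul(4, Pow(p, 2)) (Function('m')(p) = Pow(Mul(2, p), 2) = Mul(4, Pow(p, 2)))
Function('t')(H) = Add(Rational(1, 3), Mul(Rational(-1, 3), H)) (Function('t')(H) = Add(Rational(4, 3), Mul(Rational(-1, 3), Mul(1, Add(3, H)))) = Add(Rational(4, 3), Mul(Rational(-1, 3), Add(3, H))) = Add(Rational(4, 3), Add(-1, Mul(Rational(-1, 3), H))) = Add(Rational(1, 3), Mul(Rational(-1, 3), H)))
Mul(Add(6, Mul(-14, Function('t')(Function('P')(6)))), Pow(Function('m')(-21), -1)) = Mul(Add(6, Mul(-14, Add(Rational(1, 3), Mul(Rational(-1, 3), 6)))), Pow(Mul(4, Pow(-21, 2)), -1)) = Mul(Add(6, Mul(-14, Add(Rational(1, 3), -2))), Pow(Mul(4, 441), -1)) = Mul(Add(6, Mul(-14, Rational(-5, 3))), Pow(1764, -1)) = Mul(Add(6, Rational(70, 3)), Rational(1, 1764)) = Mul(Rational(88, 3), Rational(1, 1764)) = Rational(22, 1323)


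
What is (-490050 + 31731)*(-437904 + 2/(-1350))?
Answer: 45157437912373/225 ≈ 2.0070e+11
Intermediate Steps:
(-490050 + 31731)*(-437904 + 2/(-1350)) = -458319*(-437904 - 1/1350*2) = -458319*(-437904 - 1/675) = -458319*(-295585201/675) = 45157437912373/225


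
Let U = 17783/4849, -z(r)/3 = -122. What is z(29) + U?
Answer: 1792517/4849 ≈ 369.67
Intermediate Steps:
z(r) = 366 (z(r) = -3*(-122) = 366)
U = 17783/4849 (U = 17783*(1/4849) = 17783/4849 ≈ 3.6674)
z(29) + U = 366 + 17783/4849 = 1792517/4849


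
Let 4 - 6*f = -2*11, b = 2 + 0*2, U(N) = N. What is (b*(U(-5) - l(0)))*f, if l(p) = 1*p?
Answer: -130/3 ≈ -43.333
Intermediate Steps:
l(p) = p
b = 2 (b = 2 + 0 = 2)
f = 13/3 (f = 2/3 - (-1)*11/3 = 2/3 - 1/6*(-22) = 2/3 + 11/3 = 13/3 ≈ 4.3333)
(b*(U(-5) - l(0)))*f = (2*(-5 - 1*0))*(13/3) = (2*(-5 + 0))*(13/3) = (2*(-5))*(13/3) = -10*13/3 = -130/3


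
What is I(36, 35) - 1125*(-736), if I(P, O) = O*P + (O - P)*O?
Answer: 829225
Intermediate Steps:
I(P, O) = O*P + O*(O - P)
I(36, 35) - 1125*(-736) = 35² - 1125*(-736) = 1225 + 828000 = 829225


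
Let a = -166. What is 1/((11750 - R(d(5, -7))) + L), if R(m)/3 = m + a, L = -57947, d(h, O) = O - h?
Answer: -1/45663 ≈ -2.1900e-5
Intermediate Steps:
R(m) = -498 + 3*m (R(m) = 3*(m - 166) = 3*(-166 + m) = -498 + 3*m)
1/((11750 - R(d(5, -7))) + L) = 1/((11750 - (-498 + 3*(-7 - 1*5))) - 57947) = 1/((11750 - (-498 + 3*(-7 - 5))) - 57947) = 1/((11750 - (-498 + 3*(-12))) - 57947) = 1/((11750 - (-498 - 36)) - 57947) = 1/((11750 - 1*(-534)) - 57947) = 1/((11750 + 534) - 57947) = 1/(12284 - 57947) = 1/(-45663) = -1/45663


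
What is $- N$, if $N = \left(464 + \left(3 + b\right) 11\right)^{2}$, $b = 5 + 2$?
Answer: $-329476$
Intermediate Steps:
$b = 7$
$N = 329476$ ($N = \left(464 + \left(3 + 7\right) 11\right)^{2} = \left(464 + 10 \cdot 11\right)^{2} = \left(464 + 110\right)^{2} = 574^{2} = 329476$)
$- N = \left(-1\right) 329476 = -329476$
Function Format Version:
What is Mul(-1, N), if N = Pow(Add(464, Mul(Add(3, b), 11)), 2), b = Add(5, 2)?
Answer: -329476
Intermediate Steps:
b = 7
N = 329476 (N = Pow(Add(464, Mul(Add(3, 7), 11)), 2) = Pow(Add(464, Mul(10, 11)), 2) = Pow(Add(464, 110), 2) = Pow(574, 2) = 329476)
Mul(-1, N) = Mul(-1, 329476) = -329476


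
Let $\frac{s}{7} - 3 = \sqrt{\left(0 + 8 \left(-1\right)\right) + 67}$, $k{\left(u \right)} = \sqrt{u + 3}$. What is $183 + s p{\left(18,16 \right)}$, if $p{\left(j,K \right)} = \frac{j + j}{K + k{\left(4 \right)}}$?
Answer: $\frac{19221}{83} - \frac{252 \sqrt{7}}{83} - \frac{84 \sqrt{413}}{83} + \frac{1344 \sqrt{59}}{83} \approx 327.36$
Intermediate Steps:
$k{\left(u \right)} = \sqrt{3 + u}$
$p{\left(j,K \right)} = \frac{2 j}{K + \sqrt{7}}$ ($p{\left(j,K \right)} = \frac{j + j}{K + \sqrt{3 + 4}} = \frac{2 j}{K + \sqrt{7}}$)
$s = 21 + 7 \sqrt{59}$ ($s = 21 + 7 \sqrt{\left(0 + 8 \left(-1\right)\right) + 67} = 21 + 7 \sqrt{\left(0 - 8\right) + 67} = 21 + 7 \sqrt{-8 + 67} = 21 + 7 \sqrt{59} \approx 74.768$)
$183 + s p{\left(18,16 \right)} = 183 + \left(21 + 7 \sqrt{59}\right) 2 \cdot 18 \frac{1}{16 + \sqrt{7}} = 183 + \left(21 + 7 \sqrt{59}\right) \frac{36}{16 + \sqrt{7}} = 183 + \frac{36 \left(21 + 7 \sqrt{59}\right)}{16 + \sqrt{7}}$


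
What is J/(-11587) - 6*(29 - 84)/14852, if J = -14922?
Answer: 112722627/86045062 ≈ 1.3100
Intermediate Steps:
J/(-11587) - 6*(29 - 84)/14852 = -14922/(-11587) - 6*(29 - 84)/14852 = -14922*(-1/11587) - 6*(-55)*(1/14852) = 14922/11587 + 330*(1/14852) = 14922/11587 + 165/7426 = 112722627/86045062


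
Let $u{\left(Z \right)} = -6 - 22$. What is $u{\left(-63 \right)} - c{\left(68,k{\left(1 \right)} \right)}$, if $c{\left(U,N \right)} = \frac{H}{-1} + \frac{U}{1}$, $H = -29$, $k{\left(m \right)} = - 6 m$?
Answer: $-125$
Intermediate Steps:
$u{\left(Z \right)} = -28$ ($u{\left(Z \right)} = -6 - 22 = -28$)
$c{\left(U,N \right)} = 29 + U$ ($c{\left(U,N \right)} = - \frac{29}{-1} + \frac{U}{1} = \left(-29\right) \left(-1\right) + U 1 = 29 + U$)
$u{\left(-63 \right)} - c{\left(68,k{\left(1 \right)} \right)} = -28 - \left(29 + 68\right) = -28 - 97 = -125$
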